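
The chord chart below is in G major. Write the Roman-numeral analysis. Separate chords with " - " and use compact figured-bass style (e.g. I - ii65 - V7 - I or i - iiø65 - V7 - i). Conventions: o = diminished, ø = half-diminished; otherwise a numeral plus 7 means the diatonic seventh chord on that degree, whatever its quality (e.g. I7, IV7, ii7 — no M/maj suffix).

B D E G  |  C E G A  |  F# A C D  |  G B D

vi43 - ii65 - V65 - I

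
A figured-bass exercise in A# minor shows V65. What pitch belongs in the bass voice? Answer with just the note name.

V in A# minor has root E#; the chord is E#-G##-B#-D#.
The figure 65 means first inversion — the third is in the bass.

G##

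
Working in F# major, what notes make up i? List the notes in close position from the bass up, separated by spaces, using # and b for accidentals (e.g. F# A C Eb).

F# A C#

Scale degree 1 in F# major is F#; here the chord built on it is altered to a minor triad. i is the minor tonic, borrowed from the parallel minor.
So the chord is F#-A-C#, a minor triad.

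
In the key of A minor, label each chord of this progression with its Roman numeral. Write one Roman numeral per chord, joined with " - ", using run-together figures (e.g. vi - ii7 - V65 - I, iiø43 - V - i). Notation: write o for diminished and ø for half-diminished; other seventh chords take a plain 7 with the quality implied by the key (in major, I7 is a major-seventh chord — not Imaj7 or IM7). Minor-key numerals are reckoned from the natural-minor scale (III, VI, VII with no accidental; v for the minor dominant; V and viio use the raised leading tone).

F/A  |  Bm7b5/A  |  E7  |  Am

F/A: root F is the submediant; major triad there is VI6.
Bm7b5/A: root B is the supertonic; half-diminished seventh chord there is iiø42.
E7: dominant seventh chord on E = scale degree 5 → V7.
Am: root A is the tonic; minor triad there is i.

VI6 - iiø42 - V7 - i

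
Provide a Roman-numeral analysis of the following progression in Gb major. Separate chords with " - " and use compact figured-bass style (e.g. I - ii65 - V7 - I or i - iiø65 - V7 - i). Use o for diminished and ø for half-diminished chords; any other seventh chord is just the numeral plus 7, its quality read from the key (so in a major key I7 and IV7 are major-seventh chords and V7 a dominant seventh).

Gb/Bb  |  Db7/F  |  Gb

I6 - V65 - I

Gb/Bb has root Gb, degree 1 in Gb major, so I6.
Db7/F: dominant seventh chord on Db = scale degree 5 → V65.
Gb has root Gb, degree 1 in Gb major, so I.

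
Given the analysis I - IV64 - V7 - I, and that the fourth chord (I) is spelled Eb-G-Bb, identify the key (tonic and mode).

I is given as Eb-G-Bb — a major triad with root Eb.
If Eb is scale degree 1 and the mode makes that degree carry a major triad, the tonic is Eb and the mode is major.

Eb major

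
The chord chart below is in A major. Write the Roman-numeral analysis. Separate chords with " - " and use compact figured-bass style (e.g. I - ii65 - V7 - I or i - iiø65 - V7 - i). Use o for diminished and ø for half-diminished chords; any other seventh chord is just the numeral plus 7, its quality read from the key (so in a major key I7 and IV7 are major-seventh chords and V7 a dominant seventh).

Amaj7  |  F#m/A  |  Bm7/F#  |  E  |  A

I7 - vi6 - ii43 - V - I

Amaj7 has root A, degree 1 in A major, so I7.
F#m/A: minor triad on F# = scale degree 6 → vi6.
Bm7/F#: root B is the supertonic; minor seventh chord there is ii43.
E: root E is the dominant; major triad there is V.
A: root A is the tonic; major triad there is I.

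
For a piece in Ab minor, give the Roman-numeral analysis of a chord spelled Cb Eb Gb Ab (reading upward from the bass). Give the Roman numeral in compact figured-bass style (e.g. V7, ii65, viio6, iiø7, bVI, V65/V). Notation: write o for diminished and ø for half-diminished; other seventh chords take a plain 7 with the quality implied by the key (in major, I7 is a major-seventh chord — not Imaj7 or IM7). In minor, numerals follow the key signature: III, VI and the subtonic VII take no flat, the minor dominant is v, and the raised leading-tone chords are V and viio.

i65

Stacked in thirds the chord is Ab-Cb-Eb-Gb: a minor seventh chord on Ab.
Ab is scale degree 1 in Ab minor, and a minor seventh chord on that degree is written i7.
With Cb in the bass the chord is in first inversion, so the figured bass is 65.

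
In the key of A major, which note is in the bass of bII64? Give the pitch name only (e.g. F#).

F

bII in A major has root Bb; the chord is Bb-D-F.
The figure 64 means second inversion — the fifth is in the bass.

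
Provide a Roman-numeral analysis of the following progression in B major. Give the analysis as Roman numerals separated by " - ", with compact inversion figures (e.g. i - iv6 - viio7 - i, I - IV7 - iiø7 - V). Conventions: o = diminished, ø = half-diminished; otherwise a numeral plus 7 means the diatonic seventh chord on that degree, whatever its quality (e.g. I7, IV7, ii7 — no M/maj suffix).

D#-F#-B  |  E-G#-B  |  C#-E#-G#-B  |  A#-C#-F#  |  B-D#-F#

D#-F#-B: root B is the tonic; major triad there is I6.
E-G#-B: major triad on E = scale degree 4 → IV.
C#-E#-G#-B: a dominant seventh chord on C#, the applied dominant of V → V7/V.
A#-C#-F# has root F#, degree 5 in B major, so V6.
B-D#-F#: root B is the tonic; major triad there is I.

I6 - IV - V7/V - V6 - I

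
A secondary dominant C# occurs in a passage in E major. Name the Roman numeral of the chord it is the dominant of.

ii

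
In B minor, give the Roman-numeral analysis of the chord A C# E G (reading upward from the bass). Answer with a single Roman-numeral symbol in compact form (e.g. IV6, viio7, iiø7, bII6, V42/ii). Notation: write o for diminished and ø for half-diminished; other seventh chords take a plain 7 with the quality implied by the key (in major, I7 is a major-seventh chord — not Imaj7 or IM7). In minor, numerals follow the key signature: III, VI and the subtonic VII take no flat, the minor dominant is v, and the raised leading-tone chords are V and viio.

VII7

Stacked in thirds the chord is A-C#-E-G: a dominant seventh chord on A.
In B minor, A is the subtonic; the diatonic dominant seventh chord there is VII7.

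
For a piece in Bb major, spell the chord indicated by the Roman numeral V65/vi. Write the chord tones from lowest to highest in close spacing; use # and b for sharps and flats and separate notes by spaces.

F# A C D

The slash means an applied dominant: we want the dominant of vi. In Bb major, vi is G minor, and its dominant is built on D.
Building a dominant seventh chord on D gives D-F#-A-C.
With the 65 figure the chord is in first inversion; from the bass F# upward in close position it reads F#-A-C-D.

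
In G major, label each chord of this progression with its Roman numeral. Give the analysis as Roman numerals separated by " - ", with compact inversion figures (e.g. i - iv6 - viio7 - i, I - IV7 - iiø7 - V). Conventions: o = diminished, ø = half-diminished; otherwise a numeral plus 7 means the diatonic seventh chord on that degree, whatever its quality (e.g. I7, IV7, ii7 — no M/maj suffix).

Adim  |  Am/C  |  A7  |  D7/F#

iio - ii6 - V7/V - V65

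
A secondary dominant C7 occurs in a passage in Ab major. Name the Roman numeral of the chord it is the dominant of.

vi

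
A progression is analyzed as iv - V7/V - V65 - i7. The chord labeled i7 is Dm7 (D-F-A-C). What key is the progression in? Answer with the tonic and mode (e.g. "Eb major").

The anchor chord is a minor seventh chord on D, labeled i7.
If D is scale degree 1 and the mode makes that degree carry a minor seventh chord, the tonic is D and the mode is minor.

D minor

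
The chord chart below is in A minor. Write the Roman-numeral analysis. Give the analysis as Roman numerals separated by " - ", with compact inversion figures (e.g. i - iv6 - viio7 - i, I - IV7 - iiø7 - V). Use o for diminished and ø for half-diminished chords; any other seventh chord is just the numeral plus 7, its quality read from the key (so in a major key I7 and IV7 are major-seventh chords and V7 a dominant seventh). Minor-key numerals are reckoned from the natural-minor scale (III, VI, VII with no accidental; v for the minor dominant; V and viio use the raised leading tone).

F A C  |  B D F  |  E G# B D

VI - iio - V7

F-A-C has root F, degree 6 in A minor, so VI.
B-D-F has root B, degree 2 in A minor, so iio.
E-G#-B-D: dominant seventh chord on E = scale degree 5 → V7.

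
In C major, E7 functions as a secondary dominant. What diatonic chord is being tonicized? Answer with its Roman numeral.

The chord is a dominant seventh chord on E.
A dominant resolves down a perfect fifth: E → A. In C major, A is scale degree 6, i.e. vi.

vi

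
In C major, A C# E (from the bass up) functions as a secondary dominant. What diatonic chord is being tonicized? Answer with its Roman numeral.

ii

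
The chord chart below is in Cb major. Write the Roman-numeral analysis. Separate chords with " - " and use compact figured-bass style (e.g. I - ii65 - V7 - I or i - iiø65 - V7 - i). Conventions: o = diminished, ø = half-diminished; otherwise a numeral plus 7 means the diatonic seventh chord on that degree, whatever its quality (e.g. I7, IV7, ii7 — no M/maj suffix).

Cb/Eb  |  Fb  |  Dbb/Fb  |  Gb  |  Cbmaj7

Cb/Eb has root Cb, degree 1 in Cb major, so I6.
Fb: root Fb is the subdominant; major triad there is IV.
Dbb/Fb: Dbb with this quality isn't in the key; a major triad on b2 is the Neapolitan sixth, bII6 (third, Fb, in the bass — hence the 6).
Gb: root Gb is the dominant; major triad there is V.
Cbmaj7 has root Cb, degree 1 in Cb major, so I7.

I6 - IV - bII6 - V - I7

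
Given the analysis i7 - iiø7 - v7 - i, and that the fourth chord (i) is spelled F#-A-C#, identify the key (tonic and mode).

F# minor

The chord F#m is a minor triad rooted on F#; its label is i.
If F# is scale degree 1 and the mode makes that degree carry a minor triad, the tonic is F# and the mode is minor.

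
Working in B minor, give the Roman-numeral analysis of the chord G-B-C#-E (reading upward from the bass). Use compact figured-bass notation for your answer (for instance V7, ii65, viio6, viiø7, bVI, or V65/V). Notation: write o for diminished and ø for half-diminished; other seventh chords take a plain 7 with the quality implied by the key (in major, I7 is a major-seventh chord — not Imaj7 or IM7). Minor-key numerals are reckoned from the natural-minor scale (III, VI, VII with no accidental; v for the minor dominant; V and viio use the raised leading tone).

iiø43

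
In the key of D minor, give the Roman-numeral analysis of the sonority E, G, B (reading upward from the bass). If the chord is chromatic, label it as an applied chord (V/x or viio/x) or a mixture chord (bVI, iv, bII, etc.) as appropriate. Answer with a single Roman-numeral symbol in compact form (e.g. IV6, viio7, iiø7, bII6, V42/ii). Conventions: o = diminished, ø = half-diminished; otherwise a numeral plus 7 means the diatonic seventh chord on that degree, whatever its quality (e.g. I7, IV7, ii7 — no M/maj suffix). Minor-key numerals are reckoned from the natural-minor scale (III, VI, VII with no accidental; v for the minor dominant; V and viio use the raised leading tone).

The pitches E-G-B form a minor triad rooted on E.
E is the second degree of D minor. This is the minor supertonic, borrowed from the parallel major (the Dorian ii).

ii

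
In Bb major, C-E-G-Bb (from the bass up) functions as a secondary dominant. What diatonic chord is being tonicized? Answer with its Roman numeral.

V

The chord is a dominant seventh chord on C.
A dominant resolves down a perfect fifth: C → F. In Bb major, F is scale degree 5, i.e. V.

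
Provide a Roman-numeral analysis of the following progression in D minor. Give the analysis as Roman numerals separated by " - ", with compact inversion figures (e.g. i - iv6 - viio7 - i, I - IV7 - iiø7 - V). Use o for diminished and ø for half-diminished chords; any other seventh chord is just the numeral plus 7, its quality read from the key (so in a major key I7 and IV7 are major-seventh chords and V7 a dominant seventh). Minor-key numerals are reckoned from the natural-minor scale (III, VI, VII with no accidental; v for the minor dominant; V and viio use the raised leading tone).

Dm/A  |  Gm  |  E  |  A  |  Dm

i64 - iv - V/V - V - i

Dm/A: minor triad on D = scale degree 1 → i64.
Gm: minor triad on G = scale degree 4 → iv.
E: chromatic; E is V of V, so V/V.
A has root A, degree 5 in D minor, so V.
Dm: minor triad on D = scale degree 1 → i.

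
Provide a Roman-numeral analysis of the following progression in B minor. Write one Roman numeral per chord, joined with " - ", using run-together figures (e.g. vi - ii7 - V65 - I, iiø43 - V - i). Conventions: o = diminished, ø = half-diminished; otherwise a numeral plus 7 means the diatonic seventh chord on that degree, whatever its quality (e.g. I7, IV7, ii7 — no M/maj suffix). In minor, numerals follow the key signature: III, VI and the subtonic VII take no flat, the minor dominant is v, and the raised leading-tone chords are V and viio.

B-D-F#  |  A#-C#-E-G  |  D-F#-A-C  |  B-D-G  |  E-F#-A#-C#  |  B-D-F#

B-D-F#: root B is the tonic; minor triad there is i.
A#-C#-E-G: fully diminished seventh chord on A# = scale degree 7 → viio7.
D-F#-A-C is the secondary dominant of VI (dominant seventh chord on D): V7/VI.
B-D-G: major triad on G = scale degree 6 → VI6.
E-F#-A#-C# has root F#, degree 5 in B minor, so V42.
B-D-F#: minor triad on B = scale degree 1 → i.

i - viio7 - V7/VI - VI6 - V42 - i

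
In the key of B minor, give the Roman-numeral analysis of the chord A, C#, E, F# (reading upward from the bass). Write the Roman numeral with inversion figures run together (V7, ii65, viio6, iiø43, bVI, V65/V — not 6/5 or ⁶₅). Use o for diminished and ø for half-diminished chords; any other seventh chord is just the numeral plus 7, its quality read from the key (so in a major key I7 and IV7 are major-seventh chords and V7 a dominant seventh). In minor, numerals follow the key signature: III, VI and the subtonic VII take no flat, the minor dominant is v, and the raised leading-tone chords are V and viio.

Stacked in thirds the chord is F#-A-C#-E: a minor seventh chord on F#.
F# is scale degree 5 in B minor, and a minor seventh chord on that degree is written v7.
With A in the bass the chord is in first inversion, so the figured bass is 65.

v65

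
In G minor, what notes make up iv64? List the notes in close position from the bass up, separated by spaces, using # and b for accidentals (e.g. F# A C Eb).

G C Eb

In G minor, the fourth degree is C, and the diatonic chord built there is a minor triad.
Stacking thirds from C gives C-Eb-G.
With the 64 figure the chord is in second inversion; from the bass G upward in close position it reads G-C-Eb.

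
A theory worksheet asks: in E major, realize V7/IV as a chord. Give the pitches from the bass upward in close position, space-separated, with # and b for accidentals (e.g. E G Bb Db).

E G# B D

V7/IV is a secondary dominant — the dominant seventh of IV. IV in E major is A, so the applied chord's root is E, a perfect fifth above.
Building a dominant seventh chord on E gives E-G#-B-D.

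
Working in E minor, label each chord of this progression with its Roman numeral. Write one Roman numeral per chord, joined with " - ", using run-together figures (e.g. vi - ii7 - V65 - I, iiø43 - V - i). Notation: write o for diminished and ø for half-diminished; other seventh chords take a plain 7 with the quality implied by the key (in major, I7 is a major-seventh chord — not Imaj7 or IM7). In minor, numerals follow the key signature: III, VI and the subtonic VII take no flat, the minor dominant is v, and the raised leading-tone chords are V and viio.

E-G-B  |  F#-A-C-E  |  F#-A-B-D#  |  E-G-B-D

i - iiø7 - V43 - i7

E-G-B: root E is the tonic; minor triad there is i.
F#-A-C-E: root F# is the supertonic; half-diminished seventh chord there is iiø7.
F#-A-B-D# has root B, degree 5 in E minor, so V43.
E-G-B-D: minor seventh chord on E = scale degree 1 → i7.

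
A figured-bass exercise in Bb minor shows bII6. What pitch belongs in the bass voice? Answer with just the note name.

bII in Bb minor has root Cb; the chord is Cb-Eb-Gb.
The figure 6 means first inversion — the third is in the bass.

Eb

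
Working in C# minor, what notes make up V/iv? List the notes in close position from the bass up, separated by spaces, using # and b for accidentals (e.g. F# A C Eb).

C# E# G#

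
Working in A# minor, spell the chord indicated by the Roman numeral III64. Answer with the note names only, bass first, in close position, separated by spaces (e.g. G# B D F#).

In A# minor, the mediant is C#, and the diatonic chord built there is a major triad.
That chord is spelled C#-E#-G#.
The figured bass 64 indicates second inversion, placing the fifth (G#) in the bass: G#-C#-E#.

G# C# E#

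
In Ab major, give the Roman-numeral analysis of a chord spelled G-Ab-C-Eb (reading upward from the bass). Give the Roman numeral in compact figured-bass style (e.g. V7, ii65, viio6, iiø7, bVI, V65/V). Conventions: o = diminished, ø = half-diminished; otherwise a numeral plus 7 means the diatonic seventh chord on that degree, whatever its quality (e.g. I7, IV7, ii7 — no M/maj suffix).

I42

Stacked in thirds the chord is Ab-C-Eb-G: a major seventh chord on Ab.
Ab is scale degree 1 in Ab major, and a major seventh chord on that degree is written I7.
With G in the bass the chord is in third inversion, so the figured bass is 42.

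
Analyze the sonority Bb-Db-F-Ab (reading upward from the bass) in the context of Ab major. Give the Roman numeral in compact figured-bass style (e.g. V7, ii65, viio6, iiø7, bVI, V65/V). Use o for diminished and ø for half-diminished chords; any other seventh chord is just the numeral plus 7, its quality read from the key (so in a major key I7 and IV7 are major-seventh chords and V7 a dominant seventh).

The pitches Bb-Db-F-Ab form a minor seventh chord rooted on Bb.
Bb is scale degree 2 in Ab major, and a minor seventh chord on that degree is written ii7.

ii7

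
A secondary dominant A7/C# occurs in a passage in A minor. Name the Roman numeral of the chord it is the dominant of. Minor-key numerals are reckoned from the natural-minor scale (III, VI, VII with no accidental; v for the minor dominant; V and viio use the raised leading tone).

The chord is a dominant seventh chord on A.
A dominant resolves down a perfect fifth: A → D. In A minor, D is scale degree 4, i.e. iv.

iv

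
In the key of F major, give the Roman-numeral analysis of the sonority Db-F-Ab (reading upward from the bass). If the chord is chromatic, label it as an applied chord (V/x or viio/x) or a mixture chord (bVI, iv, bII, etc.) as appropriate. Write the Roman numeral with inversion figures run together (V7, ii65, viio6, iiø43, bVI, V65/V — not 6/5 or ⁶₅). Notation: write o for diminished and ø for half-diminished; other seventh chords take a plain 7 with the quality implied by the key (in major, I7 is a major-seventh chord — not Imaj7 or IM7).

bVI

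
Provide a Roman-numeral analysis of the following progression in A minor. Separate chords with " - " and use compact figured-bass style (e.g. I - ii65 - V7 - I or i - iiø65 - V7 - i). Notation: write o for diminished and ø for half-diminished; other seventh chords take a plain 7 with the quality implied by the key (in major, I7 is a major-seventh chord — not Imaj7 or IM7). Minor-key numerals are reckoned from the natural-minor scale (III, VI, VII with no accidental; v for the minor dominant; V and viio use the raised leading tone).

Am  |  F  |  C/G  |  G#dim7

Am: minor triad on A = scale degree 1 → i.
F has root F, degree 6 in A minor, so VI.
C/G: major triad on C = scale degree 3 → III64.
G#dim7: root G# is the leading tone; fully diminished seventh chord there is viio7.

i - VI - III64 - viio7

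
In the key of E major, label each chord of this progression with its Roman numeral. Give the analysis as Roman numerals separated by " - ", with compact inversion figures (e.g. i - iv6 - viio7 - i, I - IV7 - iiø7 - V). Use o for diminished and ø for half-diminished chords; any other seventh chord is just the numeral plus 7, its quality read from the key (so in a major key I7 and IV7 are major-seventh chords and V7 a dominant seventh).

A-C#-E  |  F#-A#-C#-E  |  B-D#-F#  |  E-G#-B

A-C#-E: major triad on A = scale degree 4 → IV.
F#-A#-C#-E: a dominant seventh chord on F#, the applied dominant of V → V7/V.
B-D#-F#: root B is the dominant; major triad there is V.
E-G#-B has root E, degree 1 in E major, so I.

IV - V7/V - V - I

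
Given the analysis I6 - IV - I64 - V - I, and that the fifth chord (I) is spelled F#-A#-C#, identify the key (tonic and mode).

F# major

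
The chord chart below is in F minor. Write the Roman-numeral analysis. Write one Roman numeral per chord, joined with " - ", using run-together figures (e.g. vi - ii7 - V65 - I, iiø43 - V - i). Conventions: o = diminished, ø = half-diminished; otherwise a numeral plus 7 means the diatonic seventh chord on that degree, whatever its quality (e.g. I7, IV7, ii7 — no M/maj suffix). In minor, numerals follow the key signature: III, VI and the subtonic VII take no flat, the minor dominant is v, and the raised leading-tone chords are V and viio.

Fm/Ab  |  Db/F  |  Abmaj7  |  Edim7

Fm/Ab: root F is the tonic; minor triad there is i6.
Db/F: root Db is the submediant; major triad there is VI6.
Abmaj7: major seventh chord on Ab = scale degree 3 → III7.
Edim7: fully diminished seventh chord on E = scale degree 7 → viio7.

i6 - VI6 - III7 - viio7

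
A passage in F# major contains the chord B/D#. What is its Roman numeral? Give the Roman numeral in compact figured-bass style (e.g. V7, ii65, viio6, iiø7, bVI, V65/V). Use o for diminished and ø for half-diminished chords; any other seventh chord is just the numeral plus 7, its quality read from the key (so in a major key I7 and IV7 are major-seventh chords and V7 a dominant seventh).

IV6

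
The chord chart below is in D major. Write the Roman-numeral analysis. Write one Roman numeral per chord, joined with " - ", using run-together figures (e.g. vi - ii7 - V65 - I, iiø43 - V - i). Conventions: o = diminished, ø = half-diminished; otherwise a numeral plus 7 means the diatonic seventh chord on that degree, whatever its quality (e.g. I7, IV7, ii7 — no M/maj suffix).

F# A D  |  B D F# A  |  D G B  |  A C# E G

F#-A-D has root D, degree 1 in D major, so I6.
B-D-F#-A has root B, degree 6 in D major, so vi7.
D-G-B: major triad on G = scale degree 4 → IV64.
A-C#-E-G has root A, degree 5 in D major, so V7.

I6 - vi7 - IV64 - V7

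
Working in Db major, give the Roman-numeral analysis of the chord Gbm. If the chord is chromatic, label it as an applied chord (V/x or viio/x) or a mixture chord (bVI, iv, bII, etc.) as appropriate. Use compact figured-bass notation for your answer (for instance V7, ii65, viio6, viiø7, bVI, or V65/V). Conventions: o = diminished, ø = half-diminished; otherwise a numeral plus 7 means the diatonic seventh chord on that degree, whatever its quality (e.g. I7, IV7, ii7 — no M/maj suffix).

The pitches Gb-Bbb-Db form a minor triad rooted on Gb.
Gb is the fourth degree of Db major. This is the minor subdominant, borrowed from the parallel minor.

iv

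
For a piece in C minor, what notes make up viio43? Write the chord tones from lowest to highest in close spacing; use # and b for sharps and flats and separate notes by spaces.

F Ab B D

In C minor, the leading-tone chord is built on the raised seventh degree, B.
Stacking thirds from B gives B-D-F-Ab.
The figured bass 43 indicates second inversion, placing the fifth (F) in the bass: F-Ab-B-D.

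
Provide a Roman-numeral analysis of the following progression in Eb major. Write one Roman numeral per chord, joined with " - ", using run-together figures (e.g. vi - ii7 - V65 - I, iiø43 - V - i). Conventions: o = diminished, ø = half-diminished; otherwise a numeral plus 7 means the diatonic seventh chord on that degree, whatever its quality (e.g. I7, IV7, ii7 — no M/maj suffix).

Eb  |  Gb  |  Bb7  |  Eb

I - bIII - V7 - I

Eb: root Eb is the tonic; major triad there is I.
Gb is non-diatonic — bIII, a mixture chord from Eb minor.
Bb7: root Bb is the dominant; dominant seventh chord there is V7.
Eb has root Eb, degree 1 in Eb major, so I.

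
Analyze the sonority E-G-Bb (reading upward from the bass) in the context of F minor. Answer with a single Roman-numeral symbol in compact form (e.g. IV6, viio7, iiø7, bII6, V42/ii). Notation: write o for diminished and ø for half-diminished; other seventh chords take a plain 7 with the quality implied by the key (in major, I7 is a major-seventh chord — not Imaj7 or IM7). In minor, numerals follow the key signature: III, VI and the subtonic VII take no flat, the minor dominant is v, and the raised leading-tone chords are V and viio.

Stacked in thirds the chord is E-G-Bb: a diminished triad on E.
E is scale degree 7 in F minor, and a diminished triad on that degree is written viio.

viio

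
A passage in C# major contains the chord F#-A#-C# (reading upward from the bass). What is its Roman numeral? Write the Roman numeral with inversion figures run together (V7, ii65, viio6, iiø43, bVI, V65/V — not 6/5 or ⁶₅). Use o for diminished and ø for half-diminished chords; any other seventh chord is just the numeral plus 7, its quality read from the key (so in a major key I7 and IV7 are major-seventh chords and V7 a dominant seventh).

The pitches F#-A#-C# form a major triad rooted on F#.
F# is scale degree 4 in C# major, and a major triad on that degree is written IV.

IV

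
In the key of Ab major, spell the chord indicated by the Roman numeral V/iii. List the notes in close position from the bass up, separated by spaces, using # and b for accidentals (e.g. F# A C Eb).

G B D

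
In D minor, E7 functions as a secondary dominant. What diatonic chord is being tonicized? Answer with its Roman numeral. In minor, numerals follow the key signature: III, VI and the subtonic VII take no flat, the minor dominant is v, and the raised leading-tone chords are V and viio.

V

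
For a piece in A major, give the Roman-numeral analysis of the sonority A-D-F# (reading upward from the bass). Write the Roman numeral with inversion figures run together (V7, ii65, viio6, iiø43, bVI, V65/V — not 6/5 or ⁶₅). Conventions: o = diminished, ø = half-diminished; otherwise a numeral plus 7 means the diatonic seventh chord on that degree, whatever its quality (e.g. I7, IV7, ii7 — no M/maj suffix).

IV64

Stacked in thirds the chord is D-F#-A: a major triad on D.
D is scale degree 4 in A major, and a major triad on that degree is written IV.
With A in the bass the chord is in second inversion, so the figured bass is 64.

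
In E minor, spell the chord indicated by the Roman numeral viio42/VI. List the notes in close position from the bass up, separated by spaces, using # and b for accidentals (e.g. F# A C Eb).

The slash marks an applied leading-tone chord: viio of VI. In E minor, VI is C, so the leading tone to it is B, a half step below.
Building a fully diminished seventh chord on B gives B-D-F-Ab.
The figured bass 42 indicates third inversion, placing the seventh (Ab) in the bass: Ab-B-D-F.

Ab B D F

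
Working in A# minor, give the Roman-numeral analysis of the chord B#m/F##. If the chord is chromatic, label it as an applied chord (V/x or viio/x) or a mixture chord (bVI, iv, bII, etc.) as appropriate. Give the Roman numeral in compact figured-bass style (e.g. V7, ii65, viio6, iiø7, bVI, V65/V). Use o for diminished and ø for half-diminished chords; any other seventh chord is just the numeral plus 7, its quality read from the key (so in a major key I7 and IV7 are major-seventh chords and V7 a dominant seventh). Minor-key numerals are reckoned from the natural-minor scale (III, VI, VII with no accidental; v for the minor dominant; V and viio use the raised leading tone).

The pitches B#-D#-F## form a minor triad rooted on B#.
B# is the second degree of A# minor. This is the minor supertonic, borrowed from the parallel major (the Dorian ii).
With F## in the bass the chord is in second inversion, so the figured bass is 64.

ii64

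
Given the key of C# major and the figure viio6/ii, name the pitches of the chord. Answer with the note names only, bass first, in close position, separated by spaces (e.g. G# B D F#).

E# G# C##

The slash marks an applied leading-tone chord: viio of ii. In C# major, ii is D#, so the leading tone to it is C##, a half step below.
Building a diminished triad on C## gives C##-E#-G#.
The figured bass 6 indicates first inversion, placing the third (E#) in the bass: E#-G#-C##.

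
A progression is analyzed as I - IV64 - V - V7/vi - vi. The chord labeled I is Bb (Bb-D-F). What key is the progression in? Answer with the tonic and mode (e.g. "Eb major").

The anchor chord is a major triad on Bb, labeled I.
If Bb is scale degree 1 and the mode makes that degree carry a major triad, the tonic is Bb and the mode is major.

Bb major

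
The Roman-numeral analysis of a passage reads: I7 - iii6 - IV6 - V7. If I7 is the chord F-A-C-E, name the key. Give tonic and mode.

The anchor chord is a major seventh chord on F, labeled I7.
If F is scale degree 1 and the mode makes that degree carry a major seventh chord, the tonic is F and the mode is major.

F major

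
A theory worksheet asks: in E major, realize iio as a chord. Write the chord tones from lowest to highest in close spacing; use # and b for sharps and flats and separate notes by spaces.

F# A C

Scale degree 2 in E major is F#; here the chord built on it is altered to a diminished triad. iio is the diminished supertonic triad, borrowed from the parallel minor.
So the chord is F#-A-C.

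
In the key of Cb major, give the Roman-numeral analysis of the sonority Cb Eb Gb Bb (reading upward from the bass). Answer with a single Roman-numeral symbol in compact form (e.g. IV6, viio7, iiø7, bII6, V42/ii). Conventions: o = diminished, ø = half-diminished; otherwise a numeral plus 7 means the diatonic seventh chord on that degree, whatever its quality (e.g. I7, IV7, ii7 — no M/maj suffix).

The pitches Cb-Eb-Gb-Bb form a major seventh chord rooted on Cb.
In Cb major, Cb is the tonic; the diatonic major seventh chord there is I7.

I7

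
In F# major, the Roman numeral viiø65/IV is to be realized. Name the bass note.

The applied chord viiø65/IV is rooted on A#: A#-C#-E-G#.
The figure 65 means first inversion — the third is in the bass.

C#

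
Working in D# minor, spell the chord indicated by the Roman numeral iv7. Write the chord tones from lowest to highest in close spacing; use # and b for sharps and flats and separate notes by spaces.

G# B D# F#

In D# minor, scale degree 4 is G#, and the diatonic chord built there is a minor seventh chord.
That chord is spelled G#-B-D#-F#.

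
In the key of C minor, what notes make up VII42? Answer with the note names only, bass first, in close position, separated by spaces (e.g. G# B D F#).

In C minor, the seventh degree is Bb, and the diatonic chord built there is a dominant seventh chord.
That chord is spelled Bb-D-F-Ab.
The figured bass 42 indicates third inversion, placing the seventh (Ab) in the bass: Ab-Bb-D-F.

Ab Bb D F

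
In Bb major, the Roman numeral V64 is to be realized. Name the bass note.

V in Bb major has root F; the chord is F-A-C.
The figure 64 means second inversion — the fifth is in the bass.

C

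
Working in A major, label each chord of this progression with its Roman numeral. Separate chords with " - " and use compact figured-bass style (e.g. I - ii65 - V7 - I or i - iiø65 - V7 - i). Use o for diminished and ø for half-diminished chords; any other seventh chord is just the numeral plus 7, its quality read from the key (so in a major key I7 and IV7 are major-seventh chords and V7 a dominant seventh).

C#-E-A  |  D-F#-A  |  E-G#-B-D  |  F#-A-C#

C#-E-A: root A is the tonic; major triad there is I6.
D-F#-A: root D is the subdominant; major triad there is IV.
E-G#-B-D: dominant seventh chord on E = scale degree 5 → V7.
F#-A-C#: root F# is the submediant; minor triad there is vi.

I6 - IV - V7 - vi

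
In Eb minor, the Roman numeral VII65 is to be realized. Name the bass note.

F

VII in Eb minor has root Db; the chord is Db-F-Ab-Cb.
The figure 65 means first inversion — the third is in the bass.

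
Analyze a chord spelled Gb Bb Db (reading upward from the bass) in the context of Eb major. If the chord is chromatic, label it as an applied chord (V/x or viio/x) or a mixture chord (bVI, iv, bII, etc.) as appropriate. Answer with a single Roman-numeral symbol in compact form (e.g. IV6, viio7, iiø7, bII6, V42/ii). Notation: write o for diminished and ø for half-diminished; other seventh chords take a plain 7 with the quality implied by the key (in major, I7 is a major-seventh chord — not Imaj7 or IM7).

bIII

Stacked in thirds the chord is Gb-Bb-Db: a major triad on Gb.
Gb is the lowered third degree of Eb major (diatonic 3 would be G). This is a major triad on the lowered third degree, borrowed from the parallel minor.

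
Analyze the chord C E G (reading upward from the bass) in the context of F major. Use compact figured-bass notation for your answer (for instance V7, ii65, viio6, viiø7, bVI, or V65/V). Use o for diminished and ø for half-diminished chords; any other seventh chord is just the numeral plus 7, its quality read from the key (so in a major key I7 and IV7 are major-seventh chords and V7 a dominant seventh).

Stacked in thirds the chord is C-E-G: a major triad on C.
C is scale degree 5 in F major, and a major triad on that degree is written V.

V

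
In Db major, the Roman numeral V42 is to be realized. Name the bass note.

Gb

V in Db major has root Ab; the chord is Ab-C-Eb-Gb.
The figure 42 means third inversion — the seventh is in the bass.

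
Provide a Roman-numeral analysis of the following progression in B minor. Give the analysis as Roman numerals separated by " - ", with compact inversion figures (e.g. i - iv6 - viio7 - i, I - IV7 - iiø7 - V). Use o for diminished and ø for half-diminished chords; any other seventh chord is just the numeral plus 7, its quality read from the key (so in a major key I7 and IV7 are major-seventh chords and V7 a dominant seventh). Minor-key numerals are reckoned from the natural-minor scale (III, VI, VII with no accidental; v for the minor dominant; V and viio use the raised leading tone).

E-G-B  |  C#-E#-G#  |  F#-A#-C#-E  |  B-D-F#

iv - V/V - V7 - i

E-G-B: minor triad on E = scale degree 4 → iv.
C#-E#-G# is the secondary dominant of V (major triad on C#): V/V.
F#-A#-C#-E: root F# is the dominant; dominant seventh chord there is V7.
B-D-F#: minor triad on B = scale degree 1 → i.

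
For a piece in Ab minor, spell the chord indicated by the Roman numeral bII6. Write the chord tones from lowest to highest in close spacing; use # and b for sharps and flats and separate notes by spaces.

Db Fb Bbb

Scale degree 2 in Ab minor is Bb; lowering it a half step gives Bbb. bII6 is the Neapolitan sixth — a major triad on the lowered second degree, here in its customary first inversion.
So the chord is Bbb-Db-Fb, a major triad.
The figured bass 6 indicates first inversion, placing the third (Db) in the bass: Db-Fb-Bbb.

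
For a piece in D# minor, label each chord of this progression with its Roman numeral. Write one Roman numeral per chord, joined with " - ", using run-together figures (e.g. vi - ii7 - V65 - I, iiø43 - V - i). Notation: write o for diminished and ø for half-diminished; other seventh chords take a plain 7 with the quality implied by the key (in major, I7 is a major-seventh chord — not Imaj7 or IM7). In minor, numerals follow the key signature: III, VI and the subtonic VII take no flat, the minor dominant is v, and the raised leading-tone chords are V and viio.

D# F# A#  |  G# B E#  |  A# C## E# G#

i - iio6 - V7

D#-F#-A#: minor triad on D# = scale degree 1 → i.
G#-B-E#: diminished triad on E# = scale degree 2 → iio6.
A#-C##-E#-G#: dominant seventh chord on A# = scale degree 5 → V7.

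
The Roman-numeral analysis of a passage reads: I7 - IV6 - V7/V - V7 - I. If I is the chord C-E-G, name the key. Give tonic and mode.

I is given as C-E-G — a major triad with root C.
If C is scale degree 1 and the mode makes that degree carry a major triad, the tonic is C and the mode is major.

C major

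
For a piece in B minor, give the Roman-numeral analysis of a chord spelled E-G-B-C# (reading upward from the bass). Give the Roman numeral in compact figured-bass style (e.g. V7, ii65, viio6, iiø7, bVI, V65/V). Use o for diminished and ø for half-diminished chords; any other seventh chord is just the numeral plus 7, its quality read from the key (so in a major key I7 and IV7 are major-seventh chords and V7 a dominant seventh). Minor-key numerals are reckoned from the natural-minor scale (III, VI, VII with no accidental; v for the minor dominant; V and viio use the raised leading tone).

iiø65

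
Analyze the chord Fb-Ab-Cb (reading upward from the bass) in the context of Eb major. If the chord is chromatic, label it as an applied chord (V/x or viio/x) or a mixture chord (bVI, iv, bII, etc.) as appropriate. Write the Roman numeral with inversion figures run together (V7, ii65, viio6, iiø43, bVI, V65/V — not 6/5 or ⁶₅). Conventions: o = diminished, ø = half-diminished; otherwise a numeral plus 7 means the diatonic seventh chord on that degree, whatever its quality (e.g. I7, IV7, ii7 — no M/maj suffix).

Stacked in thirds the chord is Fb-Ab-Cb: a major triad on Fb.
Fb is the lowered second degree of Eb major (diatonic 2 would be F). This is the Neapolitan chord — a major triad on the lowered second degree.

bII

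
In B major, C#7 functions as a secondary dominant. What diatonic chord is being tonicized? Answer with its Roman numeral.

V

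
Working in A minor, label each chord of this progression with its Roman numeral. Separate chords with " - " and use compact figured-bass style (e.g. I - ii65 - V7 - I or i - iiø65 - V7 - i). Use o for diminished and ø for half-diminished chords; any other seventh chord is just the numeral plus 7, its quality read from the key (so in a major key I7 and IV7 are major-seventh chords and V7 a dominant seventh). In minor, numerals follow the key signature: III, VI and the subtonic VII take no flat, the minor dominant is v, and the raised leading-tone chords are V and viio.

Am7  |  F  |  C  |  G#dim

Am7 has root A, degree 1 in A minor, so i7.
F has root F, degree 6 in A minor, so VI.
C has root C, degree 3 in A minor, so III.
G#dim: diminished triad on G# = scale degree 7 → viio.

i7 - VI - III - viio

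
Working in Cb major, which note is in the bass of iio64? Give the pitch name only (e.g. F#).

Abb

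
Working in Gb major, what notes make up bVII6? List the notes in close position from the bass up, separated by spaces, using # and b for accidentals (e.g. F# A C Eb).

bVII6 is a major triad on the lowered seventh degree (the subtonic), borrowed from the parallel minor. In Gb major that root is Fb.
So the chord is Fb-Ab-Cb, a major triad.
The figured bass 6 indicates first inversion, placing the third (Ab) in the bass: Ab-Cb-Fb.

Ab Cb Fb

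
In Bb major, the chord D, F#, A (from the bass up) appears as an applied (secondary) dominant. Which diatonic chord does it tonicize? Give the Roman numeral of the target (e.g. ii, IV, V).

vi

The chord is a major triad on D.
A dominant resolves down a perfect fifth: D → G. In Bb major, G is scale degree 6, i.e. vi.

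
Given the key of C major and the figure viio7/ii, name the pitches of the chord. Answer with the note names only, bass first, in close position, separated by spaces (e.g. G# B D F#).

C# E G Bb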